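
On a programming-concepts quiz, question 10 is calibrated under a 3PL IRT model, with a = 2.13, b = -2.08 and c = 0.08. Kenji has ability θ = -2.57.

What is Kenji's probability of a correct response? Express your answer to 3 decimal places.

P(θ) = c + (1 − c) · 1 / (1 + exp(−a(θ − b)))
Exponent: 2.13 × (-2.57 − (-2.08)) = -1.0437
1/(1 + e^{1.0437}) = 0.2604
P = 0.08 + 0.92 × 0.2604 = 0.3196

0.320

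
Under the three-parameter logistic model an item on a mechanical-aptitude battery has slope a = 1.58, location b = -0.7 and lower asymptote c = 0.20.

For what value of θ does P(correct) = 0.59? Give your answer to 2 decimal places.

-0.73

P(θ) = c + (1 − c) · 1 / (1 + exp(−a(θ − b)))
Remove guessing floor: (0.59 − 0.20)/(1 − 0.20) = 0.4875
logit = ln(0.4875/0.5125) = -0.0500
θ = b + logit/(a) = -0.7 + (-0.0500)/1.5800 = -0.7317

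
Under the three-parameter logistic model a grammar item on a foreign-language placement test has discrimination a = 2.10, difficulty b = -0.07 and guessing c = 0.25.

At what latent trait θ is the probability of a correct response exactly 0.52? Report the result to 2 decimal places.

P(θ) = c + (1 − c) · 1 / (1 + exp(−a(θ − b)))
Remove guessing floor: (0.52 − 0.25)/(1 − 0.25) = 0.3600
logit = ln(0.3600/0.6400) = -0.5754
θ = b + logit/(a) = -0.07 + (-0.5754)/2.1000 = -0.3440

-0.34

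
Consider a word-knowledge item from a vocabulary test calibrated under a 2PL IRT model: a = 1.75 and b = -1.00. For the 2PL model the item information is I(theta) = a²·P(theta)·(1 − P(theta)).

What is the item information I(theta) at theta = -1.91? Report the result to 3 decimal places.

0.430

P = 1/(1+e^{1.5925}) = 0.1690
P(1−P) = 0.1690 × 0.8310 = 0.1405
I = a² × P(1−P) = 1.75² × 0.1405 = 0.43016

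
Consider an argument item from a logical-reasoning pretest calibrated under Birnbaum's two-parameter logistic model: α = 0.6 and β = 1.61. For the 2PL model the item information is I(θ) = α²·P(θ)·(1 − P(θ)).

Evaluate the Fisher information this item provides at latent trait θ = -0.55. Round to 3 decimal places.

P = 1/(1+e^{1.2960}) = 0.2148
P(1−P) = 0.2148 × 0.7852 = 0.1687
I = α² × P(1−P) = 0.6² × 0.1687 = 0.06073

0.061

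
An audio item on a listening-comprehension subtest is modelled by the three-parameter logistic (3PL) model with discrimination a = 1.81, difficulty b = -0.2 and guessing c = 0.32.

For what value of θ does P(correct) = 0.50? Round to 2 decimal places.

P(θ) = c + (1 − c) · 1 / (1 + exp(−a(θ − b)))
Remove guessing floor: (0.50 − 0.32)/(1 − 0.32) = 0.2647
logit = ln(0.2647/0.7353) = -1.0217
θ = b + logit/(a) = -0.2 + (-1.0217)/1.8100 = -0.7644

-0.76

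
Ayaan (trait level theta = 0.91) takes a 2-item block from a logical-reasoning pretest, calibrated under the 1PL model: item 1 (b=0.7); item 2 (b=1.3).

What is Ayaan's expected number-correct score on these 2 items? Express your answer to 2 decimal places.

0.96

P(theta) = 1 / (1 + exp(−(theta − b)))
P_1 = 1/(1+e^{-0.2100}) = 0.5523
P_2 = 1/(1+e^{0.3900}) = 0.4037
E[score] = 0.5523 + 0.4037 = 0.9560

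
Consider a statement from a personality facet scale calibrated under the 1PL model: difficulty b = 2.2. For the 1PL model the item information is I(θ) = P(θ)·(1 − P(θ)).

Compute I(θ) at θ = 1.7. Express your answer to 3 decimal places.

0.235

P = 1/(1+e^{0.5000}) = 0.3775
P(1−P) = 0.3775 × 0.6225 = 0.2350
I = P(1−P) = 0.23500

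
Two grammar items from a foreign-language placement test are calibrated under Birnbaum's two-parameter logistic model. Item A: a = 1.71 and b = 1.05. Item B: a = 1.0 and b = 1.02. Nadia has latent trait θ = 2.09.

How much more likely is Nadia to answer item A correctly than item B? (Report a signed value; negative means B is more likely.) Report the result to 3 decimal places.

P(θ) = 1 / (1 + exp(−a(θ − b)))
P_A = 0.8555
P_B = 0.7446
P_A − P_B = 0.1109

0.111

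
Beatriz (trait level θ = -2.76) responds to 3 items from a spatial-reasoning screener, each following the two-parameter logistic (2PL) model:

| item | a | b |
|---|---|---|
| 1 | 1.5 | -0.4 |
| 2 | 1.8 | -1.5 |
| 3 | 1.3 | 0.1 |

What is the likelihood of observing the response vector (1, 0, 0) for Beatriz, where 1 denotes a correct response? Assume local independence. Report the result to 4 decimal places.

P(θ) = 1 / (1 + exp(−a(θ − b)))
P_1 = 1/(1+e^{3.5400}) = 0.0282
P_2 = 1/(1+e^{2.2680}) = 0.0938
P_3 = 1/(1+e^{3.7180}) = 0.0237
L = P_1 × (1−P_2) × (1−P_3) = 0.0282 × 0.9062 × 0.9763 = 0.02494

0.0249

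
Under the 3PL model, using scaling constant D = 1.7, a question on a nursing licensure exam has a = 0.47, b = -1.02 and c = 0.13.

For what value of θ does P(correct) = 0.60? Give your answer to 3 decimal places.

-0.818

P(θ) = c + (1 − c) · 1 / (1 + exp(−D·a(θ − b)))
Remove guessing floor: (0.60 − 0.13)/(1 − 0.13) = 0.5402
logit = ln(0.5402/0.4598) = 0.1613
θ = b + logit/(1.7·a) = -1.02 + 0.1613/0.7990 = -0.8182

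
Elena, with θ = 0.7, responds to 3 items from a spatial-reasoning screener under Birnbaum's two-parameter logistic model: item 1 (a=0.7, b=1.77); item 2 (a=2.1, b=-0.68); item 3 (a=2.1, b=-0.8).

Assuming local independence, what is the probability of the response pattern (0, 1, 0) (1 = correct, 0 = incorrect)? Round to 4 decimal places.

0.0264

P(θ) = 1 / (1 + exp(−a(θ − b)))
P_1 = 1/(1+e^{0.7490}) = 0.3210
P_2 = 1/(1+e^{-2.8980}) = 0.9477
P_3 = 1/(1+e^{-3.1500}) = 0.9589
L = (1−P_1) × P_2 × (1−P_3) = 0.6790 × 0.9477 × 0.0411 = 0.02644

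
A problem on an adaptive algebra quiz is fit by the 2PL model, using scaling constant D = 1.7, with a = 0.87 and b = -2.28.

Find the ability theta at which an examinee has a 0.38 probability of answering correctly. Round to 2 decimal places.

P(theta) = 1 / (1 + exp(−D·a(theta − b)))
logit = ln(0.3800/0.6200) = -0.4895
theta = b + logit/(1.7·a) = -2.28 + (-0.4895)/1.4790 = -2.6110

-2.61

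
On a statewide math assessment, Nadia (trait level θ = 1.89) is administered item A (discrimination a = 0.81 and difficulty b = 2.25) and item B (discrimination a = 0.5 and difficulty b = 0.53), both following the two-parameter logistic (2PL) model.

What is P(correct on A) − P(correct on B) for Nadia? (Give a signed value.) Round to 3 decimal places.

-0.236

P(θ) = 1 / (1 + exp(−a(θ − b)))
P_A = 0.4276
P_B = 0.6637
P_A − P_B = -0.2361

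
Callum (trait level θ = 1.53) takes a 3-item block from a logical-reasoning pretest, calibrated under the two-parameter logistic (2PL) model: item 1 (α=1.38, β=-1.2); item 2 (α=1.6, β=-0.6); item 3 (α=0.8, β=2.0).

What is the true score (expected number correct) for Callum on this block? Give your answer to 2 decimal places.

P(θ) = 1 / (1 + exp(−α(θ − β)))
P_1 = 1/(1+e^{-3.7674}) = 0.9774
P_2 = 1/(1+e^{-3.4080}) = 0.9680
P_3 = 1/(1+e^{0.3760}) = 0.4071
E[score] = 0.9774 + 0.9680 + 0.4071 = 2.3525

2.35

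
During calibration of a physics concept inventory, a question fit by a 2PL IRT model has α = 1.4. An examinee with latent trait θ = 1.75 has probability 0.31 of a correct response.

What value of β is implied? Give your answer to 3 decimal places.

2.322

P(θ) = 1 / (1 + exp(−α(θ − β)))
logit(0.31) = ln(0.31/0.69) = -0.8001
β = θ − logit/(α) = 1.75 − (-0.8001)/1.4000 = 2.3215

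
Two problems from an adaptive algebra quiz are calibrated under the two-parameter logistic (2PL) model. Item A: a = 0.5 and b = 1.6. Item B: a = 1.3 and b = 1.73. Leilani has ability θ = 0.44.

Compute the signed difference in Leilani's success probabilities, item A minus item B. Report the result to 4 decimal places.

0.2014

P(θ) = 1 / (1 + exp(−a(θ − b)))
P_A = 0.3589
P_B = 0.1575
P_A − P_B = 0.2014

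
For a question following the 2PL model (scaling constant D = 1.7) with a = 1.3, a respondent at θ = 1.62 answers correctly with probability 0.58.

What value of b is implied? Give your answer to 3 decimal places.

P(θ) = 1 / (1 + exp(−D·a(θ − b)))
logit(0.58) = ln(0.58/0.42) = 0.3228
b = θ − logit/(1.7·a) = 1.62 − 0.3228/2.2100 = 1.4739

1.474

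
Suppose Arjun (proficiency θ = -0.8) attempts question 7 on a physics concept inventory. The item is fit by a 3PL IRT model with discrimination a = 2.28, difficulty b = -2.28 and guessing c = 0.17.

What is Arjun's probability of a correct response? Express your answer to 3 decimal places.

0.973

P(θ) = c + (1 − c) · 1 / (1 + exp(−a(θ − b)))
Exponent: 2.28 × (-0.8 − (-2.28)) = 3.3744
1/(1 + e^{-3.3744}) = 0.9669
P = 0.17 + 0.83 × 0.9669 = 0.9725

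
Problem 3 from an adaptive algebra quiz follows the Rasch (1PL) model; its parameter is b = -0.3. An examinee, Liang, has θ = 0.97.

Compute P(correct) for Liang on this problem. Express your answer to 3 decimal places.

P(θ) = 1 / (1 + exp(−(θ − b)))
Exponent: (0.97 − (-0.3)) = 1.2700
1/(1 + e^{-1.2700}) = 0.7807
P = 0.7807

0.781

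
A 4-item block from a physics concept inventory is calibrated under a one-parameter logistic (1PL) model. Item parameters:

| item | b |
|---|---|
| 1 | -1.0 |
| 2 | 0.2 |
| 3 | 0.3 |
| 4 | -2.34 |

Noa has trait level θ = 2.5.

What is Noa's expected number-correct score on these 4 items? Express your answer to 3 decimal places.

P(θ) = 1 / (1 + exp(−(θ − b)))
P_1 = 1/(1+e^{-3.5000}) = 0.9707
P_2 = 1/(1+e^{-2.3000}) = 0.9089
P_3 = 1/(1+e^{-2.2000}) = 0.9002
P_4 = 1/(1+e^{-4.8400}) = 0.9922
E[score] = 0.9707 + 0.9089 + 0.9002 + 0.9922 = 3.7720

3.772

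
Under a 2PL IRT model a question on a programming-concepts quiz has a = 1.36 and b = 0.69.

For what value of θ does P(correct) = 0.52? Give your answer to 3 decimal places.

0.749

P(θ) = 1 / (1 + exp(−a(θ − b)))
logit = ln(0.5200/0.4800) = 0.0800
θ = b + logit/(a) = 0.69 + 0.0800/1.3600 = 0.7489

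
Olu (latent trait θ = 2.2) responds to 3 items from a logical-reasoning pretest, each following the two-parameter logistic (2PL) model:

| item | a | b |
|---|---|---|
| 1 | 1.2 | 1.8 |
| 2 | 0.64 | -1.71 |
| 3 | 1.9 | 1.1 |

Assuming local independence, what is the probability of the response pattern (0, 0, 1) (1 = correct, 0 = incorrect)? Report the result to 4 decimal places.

P(θ) = 1 / (1 + exp(−a(θ − b)))
P_1 = 1/(1+e^{-0.4800}) = 0.6177
P_2 = 1/(1+e^{-2.5024}) = 0.9243
P_3 = 1/(1+e^{-2.0900}) = 0.8899
L = (1−P_1) × (1−P_2) × P_3 = 0.3823 × 0.0757 × 0.8899 = 0.02575

0.0257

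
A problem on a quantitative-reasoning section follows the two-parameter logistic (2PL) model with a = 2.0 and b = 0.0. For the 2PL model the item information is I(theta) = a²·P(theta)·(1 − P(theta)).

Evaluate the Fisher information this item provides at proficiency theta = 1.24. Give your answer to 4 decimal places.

0.2852

P = 1/(1+e^{-2.4800}) = 0.9227
P(1−P) = 0.9227 × 0.0773 = 0.0713
I = a² × P(1−P) = 2.0² × 0.0713 = 0.28520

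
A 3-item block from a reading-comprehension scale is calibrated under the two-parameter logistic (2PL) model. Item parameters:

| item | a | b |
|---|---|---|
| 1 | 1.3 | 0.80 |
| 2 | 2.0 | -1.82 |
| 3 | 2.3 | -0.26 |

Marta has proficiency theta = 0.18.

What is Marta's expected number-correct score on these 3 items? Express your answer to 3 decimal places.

2.024

P(theta) = 1 / (1 + exp(−a(theta − b)))
P_1 = 1/(1+e^{0.8060}) = 0.3087
P_2 = 1/(1+e^{-4.0000}) = 0.9820
P_3 = 1/(1+e^{-1.0120}) = 0.7334
E[score] = 0.3087 + 0.9820 + 0.7334 = 2.0242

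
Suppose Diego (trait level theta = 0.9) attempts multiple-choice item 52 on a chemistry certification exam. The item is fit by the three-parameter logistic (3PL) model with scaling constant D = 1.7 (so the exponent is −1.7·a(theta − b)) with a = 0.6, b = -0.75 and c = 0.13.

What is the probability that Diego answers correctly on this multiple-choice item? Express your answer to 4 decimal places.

0.8637

P(theta) = c + (1 − c) · 1 / (1 + exp(−D·a(theta − b)))
Exponent: 1.7 × 0.6 × (0.9 − (-0.75)) = 1.6830
1/(1 + e^{-1.6830}) = 0.8433
P = 0.13 + 0.87 × 0.8433 = 0.8637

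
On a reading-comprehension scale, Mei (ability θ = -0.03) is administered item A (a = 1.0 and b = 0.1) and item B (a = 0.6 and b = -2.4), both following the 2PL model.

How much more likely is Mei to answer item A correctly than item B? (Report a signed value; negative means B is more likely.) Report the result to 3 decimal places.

P(θ) = 1 / (1 + exp(−a(θ − b)))
P_A = 0.4675
P_B = 0.8057
P_A − P_B = -0.3381

-0.338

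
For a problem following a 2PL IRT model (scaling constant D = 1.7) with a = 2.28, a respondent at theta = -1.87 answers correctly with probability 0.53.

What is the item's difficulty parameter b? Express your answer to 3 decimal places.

P(theta) = 1 / (1 + exp(−D·a(theta − b)))
logit(0.53) = ln(0.53/0.47) = 0.1201
b = theta − logit/(1.7·a) = -1.87 − 0.1201/3.8760 = -1.9010

-1.901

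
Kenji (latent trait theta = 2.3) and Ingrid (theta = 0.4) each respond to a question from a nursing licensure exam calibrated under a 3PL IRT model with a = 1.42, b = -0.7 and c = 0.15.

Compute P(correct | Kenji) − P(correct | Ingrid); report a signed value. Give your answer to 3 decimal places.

P(theta) = c + (1 − c) · 1 / (1 + exp(−a(theta − b)))
P(Kenji) = 0.9882  [exponent 4.2600]
P(Ingrid) = 0.8526  [exponent 1.5620]
Difference = 0.9882 − 0.8526 = 0.1355

0.136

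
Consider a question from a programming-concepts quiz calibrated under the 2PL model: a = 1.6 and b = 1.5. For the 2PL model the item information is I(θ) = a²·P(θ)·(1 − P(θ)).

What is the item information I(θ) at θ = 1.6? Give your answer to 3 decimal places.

0.636

P = 1/(1+e^{-0.1600}) = 0.5399
P(1−P) = 0.5399 × 0.4601 = 0.2484
I = a² × P(1−P) = 1.6² × 0.2484 = 0.63592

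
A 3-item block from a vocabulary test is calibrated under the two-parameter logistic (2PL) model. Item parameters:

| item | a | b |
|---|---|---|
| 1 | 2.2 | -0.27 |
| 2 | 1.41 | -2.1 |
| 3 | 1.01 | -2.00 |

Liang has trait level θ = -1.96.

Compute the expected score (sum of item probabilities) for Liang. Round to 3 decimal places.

1.083

P(θ) = 1 / (1 + exp(−a(θ − b)))
P_1 = 1/(1+e^{3.7180}) = 0.0237
P_2 = 1/(1+e^{-0.1974}) = 0.5492
P_3 = 1/(1+e^{-0.0404}) = 0.5101
E[score] = 0.0237 + 0.5492 + 0.5101 = 1.0830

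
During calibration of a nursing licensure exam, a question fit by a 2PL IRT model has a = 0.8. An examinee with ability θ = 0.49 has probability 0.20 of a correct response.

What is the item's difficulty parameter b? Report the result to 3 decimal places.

2.223

P(θ) = 1 / (1 + exp(−a(θ − b)))
logit(0.20) = ln(0.20/0.80) = -1.3863
b = θ − logit/(a) = 0.49 − (-1.3863)/0.8000 = 2.2229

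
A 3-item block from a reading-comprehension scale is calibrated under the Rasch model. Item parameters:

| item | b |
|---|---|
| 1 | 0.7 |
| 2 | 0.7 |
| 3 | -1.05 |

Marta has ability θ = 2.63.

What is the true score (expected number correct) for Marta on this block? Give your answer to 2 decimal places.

2.72

P(θ) = 1 / (1 + exp(−(θ − b)))
P_1 = 1/(1+e^{-1.9300}) = 0.8732
P_2 = 1/(1+e^{-1.9300}) = 0.8732
P_3 = 1/(1+e^{-3.6800}) = 0.9754
E[score] = 0.8732 + 0.8732 + 0.9754 = 2.7219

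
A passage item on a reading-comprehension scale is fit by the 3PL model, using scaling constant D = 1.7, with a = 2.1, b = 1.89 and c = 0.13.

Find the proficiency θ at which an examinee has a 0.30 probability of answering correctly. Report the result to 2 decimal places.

1.49

P(θ) = c + (1 − c) · 1 / (1 + exp(−D·a(θ − b)))
Remove guessing floor: (0.30 − 0.13)/(1 − 0.13) = 0.1954
logit = ln(0.1954/0.8046) = -1.4153
θ = b + logit/(1.7·a) = 1.89 + (-1.4153)/3.5700 = 1.4936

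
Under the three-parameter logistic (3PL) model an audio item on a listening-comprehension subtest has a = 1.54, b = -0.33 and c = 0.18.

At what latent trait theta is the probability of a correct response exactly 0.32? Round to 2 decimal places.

-1.36

P(theta) = c + (1 − c) · 1 / (1 + exp(−a(theta − b)))
Remove guessing floor: (0.32 − 0.18)/(1 − 0.18) = 0.1707
logit = ln(0.1707/0.8293) = -1.5805
theta = b + logit/(a) = -0.33 + (-1.5805)/1.5400 = -1.3563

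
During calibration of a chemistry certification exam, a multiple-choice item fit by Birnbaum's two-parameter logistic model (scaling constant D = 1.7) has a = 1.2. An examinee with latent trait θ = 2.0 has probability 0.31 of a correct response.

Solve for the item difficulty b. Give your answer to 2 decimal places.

P(θ) = 1 / (1 + exp(−D·a(θ − b)))
logit(0.31) = ln(0.31/0.69) = -0.8001
b = θ − logit/(1.7·a) = 2.0 − (-0.8001)/2.0400 = 2.3922

2.39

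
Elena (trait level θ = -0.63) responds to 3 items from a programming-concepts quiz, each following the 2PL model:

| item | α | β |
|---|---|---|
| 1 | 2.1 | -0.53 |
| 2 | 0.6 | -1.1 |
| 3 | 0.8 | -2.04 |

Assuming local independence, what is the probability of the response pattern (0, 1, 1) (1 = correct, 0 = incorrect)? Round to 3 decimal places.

0.238

P(θ) = 1 / (1 + exp(−α(θ − β)))
P_1 = 1/(1+e^{0.2100}) = 0.4477
P_2 = 1/(1+e^{-0.2820}) = 0.5700
P_3 = 1/(1+e^{-1.1280}) = 0.7555
L = (1−P_1) × P_2 × P_3 = 0.5523 × 0.5700 × 0.7555 = 0.23785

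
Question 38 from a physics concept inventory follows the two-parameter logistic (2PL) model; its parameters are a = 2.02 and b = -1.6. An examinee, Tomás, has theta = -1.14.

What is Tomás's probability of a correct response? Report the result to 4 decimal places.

0.7169

P(theta) = 1 / (1 + exp(−a(theta − b)))
Exponent: 2.02 × (-1.14 − (-1.6)) = 0.9292
1/(1 + e^{-0.9292}) = 0.7169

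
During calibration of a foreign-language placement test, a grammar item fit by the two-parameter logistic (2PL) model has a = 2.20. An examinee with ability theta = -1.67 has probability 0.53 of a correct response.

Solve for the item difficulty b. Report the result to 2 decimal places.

-1.72

P(theta) = 1 / (1 + exp(−a(theta − b)))
logit(0.53) = ln(0.53/0.47) = 0.1201
b = theta − logit/(a) = -1.67 − 0.1201/2.2000 = -1.7246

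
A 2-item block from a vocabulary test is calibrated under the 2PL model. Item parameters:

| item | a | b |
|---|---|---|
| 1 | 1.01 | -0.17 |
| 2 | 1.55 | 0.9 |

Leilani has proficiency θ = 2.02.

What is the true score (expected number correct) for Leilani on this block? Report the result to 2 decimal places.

1.75

P(θ) = 1 / (1 + exp(−a(θ − b)))
P_1 = 1/(1+e^{-2.2119}) = 0.9013
P_2 = 1/(1+e^{-1.7360}) = 0.8502
E[score] = 0.9013 + 0.8502 = 1.7515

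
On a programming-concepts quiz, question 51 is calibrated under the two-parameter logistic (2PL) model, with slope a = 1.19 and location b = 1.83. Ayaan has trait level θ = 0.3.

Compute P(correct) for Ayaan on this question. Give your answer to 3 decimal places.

0.139

P(θ) = 1 / (1 + exp(−a(θ − b)))
Exponent: 1.19 × (0.3 − 1.83) = -1.8207
1/(1 + e^{1.8207}) = 0.1393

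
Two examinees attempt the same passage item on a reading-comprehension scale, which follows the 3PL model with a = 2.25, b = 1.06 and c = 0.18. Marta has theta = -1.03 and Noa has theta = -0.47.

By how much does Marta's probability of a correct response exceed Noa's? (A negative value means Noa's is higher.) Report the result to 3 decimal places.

P(theta) = c + (1 − c) · 1 / (1 + exp(−a(theta − b)))
P(Marta) = 0.1874  [exponent -4.7025]
P(Noa) = 0.2054  [exponent -3.4425]
Difference = 0.1874 − 0.2054 = -0.0180

-0.018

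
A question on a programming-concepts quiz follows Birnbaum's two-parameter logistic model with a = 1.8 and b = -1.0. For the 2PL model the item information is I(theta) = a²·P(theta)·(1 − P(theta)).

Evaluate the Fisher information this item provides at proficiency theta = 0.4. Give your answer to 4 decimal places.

0.2233

P = 1/(1+e^{-2.5200}) = 0.9255
P(1−P) = 0.9255 × 0.0745 = 0.0689
I = a² × P(1−P) = 1.8² × 0.0689 = 0.22331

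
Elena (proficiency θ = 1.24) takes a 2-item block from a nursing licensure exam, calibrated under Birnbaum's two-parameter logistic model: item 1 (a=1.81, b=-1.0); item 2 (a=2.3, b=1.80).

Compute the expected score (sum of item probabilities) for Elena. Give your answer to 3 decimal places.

P(θ) = 1 / (1 + exp(−a(θ − b)))
P_1 = 1/(1+e^{-4.0544}) = 0.9829
P_2 = 1/(1+e^{1.2880}) = 0.2162
E[score] = 0.9829 + 0.2162 = 1.1991

1.199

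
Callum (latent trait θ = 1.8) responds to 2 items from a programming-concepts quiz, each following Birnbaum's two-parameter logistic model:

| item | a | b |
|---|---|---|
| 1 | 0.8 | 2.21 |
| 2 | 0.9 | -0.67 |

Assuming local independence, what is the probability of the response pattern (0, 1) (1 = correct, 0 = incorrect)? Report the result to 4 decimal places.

P(θ) = 1 / (1 + exp(−a(θ − b)))
P_1 = 1/(1+e^{0.3280}) = 0.4187
P_2 = 1/(1+e^{-2.2230}) = 0.9023
L = (1−P_1) × P_2 = 0.5813 × 0.9023 = 0.52448

0.5245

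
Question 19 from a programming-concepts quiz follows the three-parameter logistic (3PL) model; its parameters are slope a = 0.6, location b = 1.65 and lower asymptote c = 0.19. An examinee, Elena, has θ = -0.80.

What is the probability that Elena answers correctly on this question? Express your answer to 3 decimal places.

0.341

P(θ) = c + (1 − c) · 1 / (1 + exp(−a(θ − b)))
Exponent: 0.6 × (-0.80 − 1.65) = -1.4700
1/(1 + e^{1.4700}) = 0.1869
P = 0.19 + 0.81 × 0.1869 = 0.3414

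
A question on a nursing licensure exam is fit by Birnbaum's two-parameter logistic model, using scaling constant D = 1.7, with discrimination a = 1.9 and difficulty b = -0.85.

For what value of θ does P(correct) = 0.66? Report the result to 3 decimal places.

P(θ) = 1 / (1 + exp(−D·a(θ − b)))
logit = ln(0.6600/0.3400) = 0.6633
θ = b + logit/(1.7·a) = -0.85 + 0.6633/3.2300 = -0.6446

-0.645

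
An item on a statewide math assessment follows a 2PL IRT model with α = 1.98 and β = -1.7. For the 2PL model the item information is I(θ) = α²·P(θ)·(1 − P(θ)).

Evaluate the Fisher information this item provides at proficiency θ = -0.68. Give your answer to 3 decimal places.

P = 1/(1+e^{-2.0196}) = 0.8828
P(1−P) = 0.8828 × 0.1172 = 0.1034
I = α² × P(1−P) = 1.98² × 0.1034 = 0.40550

0.406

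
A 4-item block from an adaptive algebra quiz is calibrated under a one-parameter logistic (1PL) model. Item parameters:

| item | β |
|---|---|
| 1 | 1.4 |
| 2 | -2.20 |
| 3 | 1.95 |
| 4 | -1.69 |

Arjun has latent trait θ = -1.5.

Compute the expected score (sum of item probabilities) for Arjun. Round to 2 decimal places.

P(θ) = 1 / (1 + exp(−(θ − β)))
P_1 = 1/(1+e^{2.9000}) = 0.0522
P_2 = 1/(1+e^{-0.7000}) = 0.6682
P_3 = 1/(1+e^{3.4500}) = 0.0308
P_4 = 1/(1+e^{-0.1900}) = 0.5474
E[score] = 0.0522 + 0.6682 + 0.0308 + 0.5474 = 1.2985

1.30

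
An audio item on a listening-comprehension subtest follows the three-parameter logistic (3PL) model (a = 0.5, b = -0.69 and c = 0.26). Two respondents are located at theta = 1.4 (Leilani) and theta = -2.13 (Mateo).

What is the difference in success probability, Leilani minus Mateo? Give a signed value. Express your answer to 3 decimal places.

0.305

P(theta) = c + (1 − c) · 1 / (1 + exp(−a(theta − b)))
P(Leilani) = 0.8075  [exponent 1.0450]
P(Mateo) = 0.5023  [exponent -0.7200]
Difference = 0.8075 − 0.5023 = 0.3052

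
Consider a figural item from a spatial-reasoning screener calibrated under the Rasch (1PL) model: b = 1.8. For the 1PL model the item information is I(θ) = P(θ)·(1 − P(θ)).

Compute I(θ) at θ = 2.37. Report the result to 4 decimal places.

0.2307

P = 1/(1+e^{-0.5700}) = 0.6388
P(1−P) = 0.6388 × 0.3612 = 0.2307
I = P(1−P) = 0.23074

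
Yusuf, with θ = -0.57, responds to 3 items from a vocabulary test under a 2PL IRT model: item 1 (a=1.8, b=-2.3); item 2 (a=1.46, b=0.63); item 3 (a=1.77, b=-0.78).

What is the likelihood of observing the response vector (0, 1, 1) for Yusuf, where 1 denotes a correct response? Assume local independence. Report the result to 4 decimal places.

P(θ) = 1 / (1 + exp(−a(θ − b)))
P_1 = 1/(1+e^{-3.1140}) = 0.9575
P_2 = 1/(1+e^{1.7520}) = 0.1478
P_3 = 1/(1+e^{-0.3717}) = 0.5919
L = (1−P_1) × P_2 × P_3 = 0.0425 × 0.1478 × 0.5919 = 0.00372

0.0037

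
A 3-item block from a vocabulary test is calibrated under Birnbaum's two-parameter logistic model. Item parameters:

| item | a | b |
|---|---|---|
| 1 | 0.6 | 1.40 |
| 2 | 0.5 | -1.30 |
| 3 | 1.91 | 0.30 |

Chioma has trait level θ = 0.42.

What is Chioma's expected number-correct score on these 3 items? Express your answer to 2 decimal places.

1.62

P(θ) = 1 / (1 + exp(−a(θ − b)))
P_1 = 1/(1+e^{0.5880}) = 0.3571
P_2 = 1/(1+e^{-0.8600}) = 0.7027
P_3 = 1/(1+e^{-0.2292}) = 0.5571
E[score] = 0.3571 + 0.7027 + 0.5571 = 1.6168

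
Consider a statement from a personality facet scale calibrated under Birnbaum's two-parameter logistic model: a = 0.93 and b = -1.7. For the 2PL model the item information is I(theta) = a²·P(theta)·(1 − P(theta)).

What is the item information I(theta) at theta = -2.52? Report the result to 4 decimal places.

P = 1/(1+e^{0.7626}) = 0.3181
P(1−P) = 0.3181 × 0.6819 = 0.2169
I = a² × P(1−P) = 0.93² × 0.2169 = 0.18760

0.1876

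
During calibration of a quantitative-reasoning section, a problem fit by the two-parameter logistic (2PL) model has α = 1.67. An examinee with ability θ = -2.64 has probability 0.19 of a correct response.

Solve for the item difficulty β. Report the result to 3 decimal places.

-1.772

P(θ) = 1 / (1 + exp(−α(θ − β)))
logit(0.19) = ln(0.19/0.81) = -1.4500
β = θ − logit/(α) = -2.64 − (-1.4500)/1.6700 = -1.7717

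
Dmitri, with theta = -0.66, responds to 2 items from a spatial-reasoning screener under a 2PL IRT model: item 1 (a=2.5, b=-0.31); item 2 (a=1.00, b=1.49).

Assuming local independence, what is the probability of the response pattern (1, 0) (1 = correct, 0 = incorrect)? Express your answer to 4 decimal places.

P(theta) = 1 / (1 + exp(−a(theta − b)))
P_1 = 1/(1+e^{0.8750}) = 0.2942
P_2 = 1/(1+e^{2.1500}) = 0.1043
L = P_1 × (1−P_2) = 0.2942 × 0.8957 = 0.26352

0.2635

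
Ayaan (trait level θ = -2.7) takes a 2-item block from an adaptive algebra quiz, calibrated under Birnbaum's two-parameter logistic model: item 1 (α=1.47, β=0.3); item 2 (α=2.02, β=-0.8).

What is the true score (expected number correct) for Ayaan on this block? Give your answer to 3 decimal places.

P(θ) = 1 / (1 + exp(−α(θ − β)))
P_1 = 1/(1+e^{4.4100}) = 0.0120
P_2 = 1/(1+e^{3.8380}) = 0.0211
E[score] = 0.0120 + 0.0211 = 0.0331

0.033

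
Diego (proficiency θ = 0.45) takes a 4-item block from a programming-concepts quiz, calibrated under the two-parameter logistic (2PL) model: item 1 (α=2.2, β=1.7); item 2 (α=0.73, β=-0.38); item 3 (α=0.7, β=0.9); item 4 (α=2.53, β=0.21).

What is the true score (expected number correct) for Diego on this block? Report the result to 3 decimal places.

P(θ) = 1 / (1 + exp(−α(θ − β)))
P_1 = 1/(1+e^{2.7500}) = 0.0601
P_2 = 1/(1+e^{-0.6059}) = 0.6470
P_3 = 1/(1+e^{0.3150}) = 0.4219
P_4 = 1/(1+e^{-0.6072}) = 0.6473
E[score] = 0.0601 + 0.6470 + 0.4219 + 0.6473 = 1.7763

1.776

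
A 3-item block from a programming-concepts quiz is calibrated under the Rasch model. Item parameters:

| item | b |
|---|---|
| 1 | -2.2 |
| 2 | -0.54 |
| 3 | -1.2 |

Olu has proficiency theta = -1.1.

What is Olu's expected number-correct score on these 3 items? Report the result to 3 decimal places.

1.639

P(theta) = 1 / (1 + exp(−(theta − b)))
P_1 = 1/(1+e^{-1.1000}) = 0.7503
P_2 = 1/(1+e^{0.5600}) = 0.3635
P_3 = 1/(1+e^{-0.1000}) = 0.5250
E[score] = 0.7503 + 0.3635 + 0.5250 = 1.6388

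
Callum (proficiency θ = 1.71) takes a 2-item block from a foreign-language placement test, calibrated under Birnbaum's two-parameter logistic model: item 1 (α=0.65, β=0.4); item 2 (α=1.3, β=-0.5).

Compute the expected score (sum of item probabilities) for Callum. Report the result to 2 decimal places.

P(θ) = 1 / (1 + exp(−α(θ − β)))
P_1 = 1/(1+e^{-0.8515}) = 0.7009
P_2 = 1/(1+e^{-2.8730}) = 0.9465
E[score] = 0.7009 + 0.9465 = 1.6474

1.65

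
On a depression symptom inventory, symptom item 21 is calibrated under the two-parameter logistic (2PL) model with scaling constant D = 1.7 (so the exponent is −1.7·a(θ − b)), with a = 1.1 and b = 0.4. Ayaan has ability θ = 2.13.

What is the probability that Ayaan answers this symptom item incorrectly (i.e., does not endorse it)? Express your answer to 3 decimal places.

P(θ) = 1 / (1 + exp(−D·a(θ − b)))
Exponent: 1.7 × 1.1 × (2.13 − 0.4) = 3.2351
1/(1 + e^{-3.2351}) = 0.9621
P = 0.9621
P(incorrect) = 1 − 0.9621 = 0.0379

0.038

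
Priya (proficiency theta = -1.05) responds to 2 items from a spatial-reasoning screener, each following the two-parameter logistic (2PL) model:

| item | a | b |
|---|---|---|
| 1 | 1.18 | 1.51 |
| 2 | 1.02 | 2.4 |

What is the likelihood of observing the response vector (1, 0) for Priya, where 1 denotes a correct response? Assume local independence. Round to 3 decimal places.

0.045

P(theta) = 1 / (1 + exp(−a(theta − b)))
P_1 = 1/(1+e^{3.0208}) = 0.0465
P_2 = 1/(1+e^{3.5190}) = 0.0288
L = P_1 × (1−P_2) = 0.0465 × 0.9712 = 0.04516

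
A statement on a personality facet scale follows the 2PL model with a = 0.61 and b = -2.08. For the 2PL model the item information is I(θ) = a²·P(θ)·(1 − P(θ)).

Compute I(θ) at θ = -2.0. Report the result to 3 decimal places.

0.093

P = 1/(1+e^{-0.0488}) = 0.5122
P(1−P) = 0.5122 × 0.4878 = 0.2499
I = a² × P(1−P) = 0.61² × 0.2499 = 0.09297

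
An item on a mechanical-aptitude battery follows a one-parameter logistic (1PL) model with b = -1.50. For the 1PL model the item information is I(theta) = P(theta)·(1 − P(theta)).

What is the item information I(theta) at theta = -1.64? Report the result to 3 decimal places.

0.249

P = 1/(1+e^{0.1400}) = 0.4651
P(1−P) = 0.4651 × 0.5349 = 0.2488
I = P(1−P) = 0.24878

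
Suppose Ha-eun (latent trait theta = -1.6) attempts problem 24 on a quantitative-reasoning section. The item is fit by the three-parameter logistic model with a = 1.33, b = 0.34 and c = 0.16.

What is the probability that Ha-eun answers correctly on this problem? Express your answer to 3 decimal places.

P(theta) = c + (1 − c) · 1 / (1 + exp(−a(theta − b)))
Exponent: 1.33 × (-1.6 − 0.34) = -2.5802
1/(1 + e^{2.5802}) = 0.0704
P = 0.16 + 0.84 × 0.0704 = 0.2192

0.219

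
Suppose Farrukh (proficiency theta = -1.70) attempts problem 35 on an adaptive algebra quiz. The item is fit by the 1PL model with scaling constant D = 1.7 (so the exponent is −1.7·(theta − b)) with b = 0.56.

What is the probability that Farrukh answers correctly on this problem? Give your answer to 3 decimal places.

P(theta) = 1 / (1 + exp(−D·(theta − b)))
Exponent: 1.7 × (-1.70 − 0.56) = -3.8420
1/(1 + e^{3.8420}) = 0.0210
P = 0.0210

0.021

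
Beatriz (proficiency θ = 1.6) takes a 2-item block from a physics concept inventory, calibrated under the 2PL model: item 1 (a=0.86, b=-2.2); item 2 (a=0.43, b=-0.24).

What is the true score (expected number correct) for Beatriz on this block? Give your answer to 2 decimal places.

P(θ) = 1 / (1 + exp(−a(θ − b)))
P_1 = 1/(1+e^{-3.2680}) = 0.9633
P_2 = 1/(1+e^{-0.7912}) = 0.6881
E[score] = 0.9633 + 0.6881 = 1.6514

1.65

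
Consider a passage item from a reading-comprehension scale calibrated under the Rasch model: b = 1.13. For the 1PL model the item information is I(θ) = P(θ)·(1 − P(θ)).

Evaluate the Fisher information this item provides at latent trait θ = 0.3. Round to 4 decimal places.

P = 1/(1+e^{0.8300}) = 0.3036
P(1−P) = 0.3036 × 0.6964 = 0.2114
I = P(1−P) = 0.21144

0.2114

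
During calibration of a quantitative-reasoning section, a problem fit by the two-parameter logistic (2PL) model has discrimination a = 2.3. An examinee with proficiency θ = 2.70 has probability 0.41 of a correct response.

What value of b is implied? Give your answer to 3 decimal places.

2.858

P(θ) = 1 / (1 + exp(−a(θ − b)))
logit(0.41) = ln(0.41/0.59) = -0.3640
b = θ − logit/(a) = 2.70 − (-0.3640)/2.3000 = 2.8582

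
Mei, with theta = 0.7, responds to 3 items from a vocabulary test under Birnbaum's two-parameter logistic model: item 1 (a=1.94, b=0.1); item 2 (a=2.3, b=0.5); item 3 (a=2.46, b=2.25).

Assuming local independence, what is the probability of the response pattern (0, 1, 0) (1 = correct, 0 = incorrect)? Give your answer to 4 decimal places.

P(theta) = 1 / (1 + exp(−a(theta − b)))
P_1 = 1/(1+e^{-1.1640}) = 0.7621
P_2 = 1/(1+e^{-0.4600}) = 0.6130
P_3 = 1/(1+e^{3.8130}) = 0.0216
L = (1−P_1) × P_2 × (1−P_3) = 0.2379 × 0.6130 × 0.9784 = 0.14271

0.1427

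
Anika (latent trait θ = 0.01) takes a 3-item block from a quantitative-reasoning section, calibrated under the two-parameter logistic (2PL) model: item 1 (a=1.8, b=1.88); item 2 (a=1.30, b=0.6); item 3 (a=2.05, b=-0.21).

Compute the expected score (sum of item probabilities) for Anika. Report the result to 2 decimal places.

P(θ) = 1 / (1 + exp(−a(θ − b)))
P_1 = 1/(1+e^{3.3660}) = 0.0334
P_2 = 1/(1+e^{0.7670}) = 0.3171
P_3 = 1/(1+e^{-0.4510}) = 0.6109
E[score] = 0.0334 + 0.3171 + 0.6109 = 0.9614

0.96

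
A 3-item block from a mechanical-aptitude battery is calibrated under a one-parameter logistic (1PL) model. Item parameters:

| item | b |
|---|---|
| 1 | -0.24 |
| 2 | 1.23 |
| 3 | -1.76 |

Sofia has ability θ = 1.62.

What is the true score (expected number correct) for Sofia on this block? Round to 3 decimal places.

2.429

P(θ) = 1 / (1 + exp(−(θ − b)))
P_1 = 1/(1+e^{-1.8600}) = 0.8653
P_2 = 1/(1+e^{-0.3900}) = 0.5963
P_3 = 1/(1+e^{-3.3800}) = 0.9671
E[score] = 0.8653 + 0.5963 + 0.9671 = 2.4287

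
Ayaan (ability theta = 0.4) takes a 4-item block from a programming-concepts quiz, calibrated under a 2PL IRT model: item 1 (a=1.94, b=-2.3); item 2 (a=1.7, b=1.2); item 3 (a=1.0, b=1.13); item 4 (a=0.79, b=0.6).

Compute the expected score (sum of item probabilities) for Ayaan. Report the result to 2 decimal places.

P(theta) = 1 / (1 + exp(−a(theta − b)))
P_1 = 1/(1+e^{-5.2380}) = 0.9947
P_2 = 1/(1+e^{1.3600}) = 0.2042
P_3 = 1/(1+e^{0.7300}) = 0.3252
P_4 = 1/(1+e^{0.1580}) = 0.4606
E[score] = 0.9947 + 0.2042 + 0.3252 + 0.4606 = 1.9847

1.98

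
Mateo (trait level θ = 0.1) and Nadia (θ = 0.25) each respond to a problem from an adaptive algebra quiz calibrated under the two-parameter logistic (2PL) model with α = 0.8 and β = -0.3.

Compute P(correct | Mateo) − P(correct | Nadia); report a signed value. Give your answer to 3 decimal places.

P(θ) = 1 / (1 + exp(−α(θ − β)))
P(Mateo) = 0.5793  [exponent 0.3200]
P(Nadia) = 0.6083  [exponent 0.4400]
Difference = 0.5793 − 0.6083 = -0.0289

-0.029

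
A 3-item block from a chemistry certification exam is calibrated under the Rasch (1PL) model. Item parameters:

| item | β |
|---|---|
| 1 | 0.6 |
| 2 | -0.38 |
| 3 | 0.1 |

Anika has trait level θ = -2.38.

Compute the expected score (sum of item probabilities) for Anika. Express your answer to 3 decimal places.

P(θ) = 1 / (1 + exp(−(θ − β)))
P_1 = 1/(1+e^{2.9800}) = 0.0483
P_2 = 1/(1+e^{2.0000}) = 0.1192
P_3 = 1/(1+e^{2.4800}) = 0.0773
E[score] = 0.0483 + 0.1192 + 0.0773 = 0.2448

0.245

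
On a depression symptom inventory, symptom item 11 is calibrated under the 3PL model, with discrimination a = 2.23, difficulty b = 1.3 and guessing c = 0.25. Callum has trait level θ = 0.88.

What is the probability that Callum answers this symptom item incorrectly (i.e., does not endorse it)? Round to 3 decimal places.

0.539

P(θ) = c + (1 − c) · 1 / (1 + exp(−a(θ − b)))
Exponent: 2.23 × (0.88 − 1.3) = -0.9366
1/(1 + e^{0.9366}) = 0.2816
P = 0.25 + 0.75 × 0.2816 = 0.4612
P(incorrect) = 1 − 0.4612 = 0.5388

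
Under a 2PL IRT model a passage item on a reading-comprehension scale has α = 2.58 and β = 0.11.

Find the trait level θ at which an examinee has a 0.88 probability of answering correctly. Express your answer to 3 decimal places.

P(θ) = 1 / (1 + exp(−α(θ − β)))
logit = ln(0.8800/0.1200) = 1.9924
θ = β + logit/(α) = 0.11 + 1.9924/2.5800 = 0.8823

0.882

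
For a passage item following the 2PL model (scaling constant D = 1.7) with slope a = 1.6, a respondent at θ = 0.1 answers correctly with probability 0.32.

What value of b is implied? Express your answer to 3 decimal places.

P(θ) = 1 / (1 + exp(−D·a(θ − b)))
logit(0.32) = ln(0.32/0.68) = -0.7538
b = θ − logit/(1.7·a) = 0.1 − (-0.7538)/2.7200 = 0.3771

0.377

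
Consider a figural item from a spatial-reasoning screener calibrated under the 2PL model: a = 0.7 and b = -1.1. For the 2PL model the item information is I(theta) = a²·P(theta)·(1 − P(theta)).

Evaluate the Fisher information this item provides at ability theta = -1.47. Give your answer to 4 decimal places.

P = 1/(1+e^{0.2590}) = 0.4356
P(1−P) = 0.4356 × 0.5644 = 0.2459
I = a² × P(1−P) = 0.7² × 0.2459 = 0.12047

0.1205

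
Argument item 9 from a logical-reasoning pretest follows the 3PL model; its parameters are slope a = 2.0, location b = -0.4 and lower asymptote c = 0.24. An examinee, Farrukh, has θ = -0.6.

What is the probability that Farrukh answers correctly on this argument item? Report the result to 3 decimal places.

P(θ) = c + (1 − c) · 1 / (1 + exp(−a(θ − b)))
Exponent: 2.0 × (-0.6 − (-0.4)) = -0.4000
1/(1 + e^{0.4000}) = 0.4013
P = 0.24 + 0.76 × 0.4013 = 0.5450

0.545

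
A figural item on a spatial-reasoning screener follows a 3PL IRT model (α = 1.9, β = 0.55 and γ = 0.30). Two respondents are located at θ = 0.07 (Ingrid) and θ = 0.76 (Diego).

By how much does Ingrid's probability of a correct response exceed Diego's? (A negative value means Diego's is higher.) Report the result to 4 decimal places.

-0.2183

P(θ) = γ + (1 − γ) · 1 / (1 + exp(−α(θ − β)))
P(Ingrid) = 0.5006  [exponent -0.9120]
P(Diego) = 0.7189  [exponent 0.3990]
Difference = 0.5006 − 0.7189 = -0.2183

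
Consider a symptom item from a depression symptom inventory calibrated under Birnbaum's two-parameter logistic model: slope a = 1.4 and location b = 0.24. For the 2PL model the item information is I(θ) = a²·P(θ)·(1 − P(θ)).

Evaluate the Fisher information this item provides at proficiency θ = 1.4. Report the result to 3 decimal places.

P = 1/(1+e^{-1.6240}) = 0.8353
P(1−P) = 0.8353 × 0.1647 = 0.1375
I = a² × P(1−P) = 1.4² × 0.1375 = 0.26958

0.270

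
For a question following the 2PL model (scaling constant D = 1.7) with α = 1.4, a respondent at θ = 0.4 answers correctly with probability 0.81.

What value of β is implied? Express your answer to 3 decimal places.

-0.209

P(θ) = 1 / (1 + exp(−D·α(θ − β)))
logit(0.81) = ln(0.81/0.19) = 1.4500
β = θ − logit/(1.7·α) = 0.4 − 1.4500/2.3800 = -0.2092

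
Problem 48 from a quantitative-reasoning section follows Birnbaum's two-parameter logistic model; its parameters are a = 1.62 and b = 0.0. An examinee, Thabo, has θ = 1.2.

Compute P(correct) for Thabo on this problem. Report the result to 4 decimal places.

P(θ) = 1 / (1 + exp(−a(θ − b)))
Exponent: 1.62 × (1.2 − 0.0) = 1.9440
1/(1 + e^{-1.9440}) = 0.8748

0.8748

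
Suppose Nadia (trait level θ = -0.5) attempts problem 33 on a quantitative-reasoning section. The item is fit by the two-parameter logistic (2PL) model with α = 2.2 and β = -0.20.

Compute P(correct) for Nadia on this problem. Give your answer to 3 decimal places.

P(θ) = 1 / (1 + exp(−α(θ − β)))
Exponent: 2.2 × (-0.5 − (-0.20)) = -0.6600
1/(1 + e^{0.6600}) = 0.3407

0.341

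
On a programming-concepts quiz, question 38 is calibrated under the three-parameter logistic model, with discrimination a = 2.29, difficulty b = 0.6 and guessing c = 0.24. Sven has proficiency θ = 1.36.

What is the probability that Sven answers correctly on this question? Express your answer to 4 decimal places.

0.8866

P(θ) = c + (1 − c) · 1 / (1 + exp(−a(θ − b)))
Exponent: 2.29 × (1.36 − 0.6) = 1.7404
1/(1 + e^{-1.7404}) = 0.8507
P = 0.24 + 0.76 × 0.8507 = 0.8866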